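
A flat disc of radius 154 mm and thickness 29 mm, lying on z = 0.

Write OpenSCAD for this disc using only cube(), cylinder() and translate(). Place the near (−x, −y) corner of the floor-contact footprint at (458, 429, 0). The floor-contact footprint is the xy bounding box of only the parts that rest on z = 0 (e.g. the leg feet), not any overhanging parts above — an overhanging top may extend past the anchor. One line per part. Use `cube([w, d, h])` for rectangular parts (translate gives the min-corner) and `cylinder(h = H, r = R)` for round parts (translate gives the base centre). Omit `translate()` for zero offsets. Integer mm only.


translate([612, 583, 0]) cylinder(h = 29, r = 154);


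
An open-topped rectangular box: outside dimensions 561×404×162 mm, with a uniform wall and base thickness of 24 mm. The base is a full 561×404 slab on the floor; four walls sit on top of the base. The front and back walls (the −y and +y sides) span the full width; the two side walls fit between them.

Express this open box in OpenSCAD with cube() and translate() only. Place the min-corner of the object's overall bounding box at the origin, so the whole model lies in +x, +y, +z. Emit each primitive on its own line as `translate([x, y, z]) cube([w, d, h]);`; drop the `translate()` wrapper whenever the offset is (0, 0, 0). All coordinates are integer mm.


cube([561, 404, 24]);
translate([0, 0, 24]) cube([561, 24, 138]);
translate([0, 380, 24]) cube([561, 24, 138]);
translate([0, 24, 24]) cube([24, 356, 138]);
translate([537, 24, 24]) cube([24, 356, 138]);


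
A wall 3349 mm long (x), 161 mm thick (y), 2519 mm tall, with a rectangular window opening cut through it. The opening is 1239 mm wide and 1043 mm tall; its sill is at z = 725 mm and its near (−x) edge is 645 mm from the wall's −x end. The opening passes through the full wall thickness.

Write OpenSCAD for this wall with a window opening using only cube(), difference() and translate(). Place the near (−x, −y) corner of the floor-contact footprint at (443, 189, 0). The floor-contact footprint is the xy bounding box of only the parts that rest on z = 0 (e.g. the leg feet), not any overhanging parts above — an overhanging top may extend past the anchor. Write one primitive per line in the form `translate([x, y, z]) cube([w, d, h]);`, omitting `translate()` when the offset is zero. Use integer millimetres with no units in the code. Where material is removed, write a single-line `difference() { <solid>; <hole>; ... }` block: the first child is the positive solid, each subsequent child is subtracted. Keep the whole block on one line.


difference() { translate([443, 189, 0]) cube([3349, 161, 2519]); translate([1088, 189, 725]) cube([1239, 161, 1043]); }


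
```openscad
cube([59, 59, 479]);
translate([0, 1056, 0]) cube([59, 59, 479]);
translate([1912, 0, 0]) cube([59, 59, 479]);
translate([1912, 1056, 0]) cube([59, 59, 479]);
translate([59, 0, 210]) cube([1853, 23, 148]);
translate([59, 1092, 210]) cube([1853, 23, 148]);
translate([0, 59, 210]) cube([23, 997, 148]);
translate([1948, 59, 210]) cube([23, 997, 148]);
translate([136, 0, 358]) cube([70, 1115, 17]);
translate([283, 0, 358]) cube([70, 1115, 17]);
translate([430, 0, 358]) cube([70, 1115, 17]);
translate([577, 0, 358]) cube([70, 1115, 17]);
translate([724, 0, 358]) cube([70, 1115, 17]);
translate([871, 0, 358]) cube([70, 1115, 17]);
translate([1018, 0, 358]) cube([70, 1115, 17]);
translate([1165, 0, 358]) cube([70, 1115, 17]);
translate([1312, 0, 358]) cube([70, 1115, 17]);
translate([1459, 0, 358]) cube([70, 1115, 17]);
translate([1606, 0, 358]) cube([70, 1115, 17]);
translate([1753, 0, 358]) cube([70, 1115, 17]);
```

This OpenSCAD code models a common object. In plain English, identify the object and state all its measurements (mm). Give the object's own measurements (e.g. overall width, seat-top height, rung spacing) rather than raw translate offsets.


A bed frame 1971 mm long (x) by 1115 mm wide (y). Four 59×59 mm corner posts, 479 mm tall, at the corners of the footprint. Four rails of 23 mm thickness and 148 mm height run between adjacent posts with their undersides at z = 210 mm, their outer faces flush with the outside of the frame (the two x-running rails run between the posts' inner faces; the two y-running rails run between the posts' inner faces). 12 slats, each 70 mm wide (x) and 17 mm thick, lie across the top of the two x-running rails, running the full 1115 mm width of the frame in y; along x they sit between the end posts with a 77 mm gap after the −x posts and between neighbouring slats, leaving 89 mm before the +x posts.


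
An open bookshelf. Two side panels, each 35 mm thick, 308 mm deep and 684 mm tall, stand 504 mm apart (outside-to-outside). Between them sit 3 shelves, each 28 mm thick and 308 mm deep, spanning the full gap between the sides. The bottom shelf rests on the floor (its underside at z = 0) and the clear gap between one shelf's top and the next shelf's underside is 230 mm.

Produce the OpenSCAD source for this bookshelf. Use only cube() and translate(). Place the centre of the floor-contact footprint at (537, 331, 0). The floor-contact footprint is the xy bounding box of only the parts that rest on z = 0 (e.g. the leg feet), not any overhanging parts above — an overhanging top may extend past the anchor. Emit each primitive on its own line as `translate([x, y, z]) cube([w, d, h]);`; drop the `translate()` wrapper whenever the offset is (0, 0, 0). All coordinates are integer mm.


translate([285, 177, 0]) cube([35, 308, 684]);
translate([754, 177, 0]) cube([35, 308, 684]);
translate([320, 177, 0]) cube([434, 308, 28]);
translate([320, 177, 258]) cube([434, 308, 28]);
translate([320, 177, 516]) cube([434, 308, 28]);


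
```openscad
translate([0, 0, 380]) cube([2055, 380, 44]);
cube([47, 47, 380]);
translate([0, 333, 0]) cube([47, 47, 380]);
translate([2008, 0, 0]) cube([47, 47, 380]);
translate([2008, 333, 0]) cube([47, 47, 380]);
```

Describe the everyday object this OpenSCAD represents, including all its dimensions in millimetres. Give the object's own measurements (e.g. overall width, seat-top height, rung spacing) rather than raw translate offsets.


A long wooden bench with a 2055 mm (x) × 380 mm (y) seat, 44 mm thick, its top surface 424 mm above the floor. Four 47 mm square legs at the seat corners, flush with the edges, run from z = 0 to the seat underside.


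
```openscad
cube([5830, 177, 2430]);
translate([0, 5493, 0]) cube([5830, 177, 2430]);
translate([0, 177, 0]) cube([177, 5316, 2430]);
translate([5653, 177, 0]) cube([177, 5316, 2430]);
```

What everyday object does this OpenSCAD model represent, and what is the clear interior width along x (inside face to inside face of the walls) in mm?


A house (or room) frame. The interior width is 5476 mm.

Four 2430 mm walls enclosing a rectangle with no floor or roof — a room or house frame. Outside width is 5830 mm and wall thickness is 177 mm, so the interior width is 5830 − 2 × 177 = 5476 mm.


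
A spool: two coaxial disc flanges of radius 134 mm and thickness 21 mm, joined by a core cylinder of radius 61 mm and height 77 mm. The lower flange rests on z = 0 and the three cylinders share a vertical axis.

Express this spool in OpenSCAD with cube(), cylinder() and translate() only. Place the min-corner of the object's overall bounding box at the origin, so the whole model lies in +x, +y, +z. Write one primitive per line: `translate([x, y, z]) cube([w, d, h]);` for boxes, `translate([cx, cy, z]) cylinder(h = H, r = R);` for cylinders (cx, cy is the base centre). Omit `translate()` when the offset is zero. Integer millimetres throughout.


translate([134, 134, 0]) cylinder(h = 21, r = 134);
translate([134, 134, 21]) cylinder(h = 77, r = 61);
translate([134, 134, 98]) cylinder(h = 21, r = 134);


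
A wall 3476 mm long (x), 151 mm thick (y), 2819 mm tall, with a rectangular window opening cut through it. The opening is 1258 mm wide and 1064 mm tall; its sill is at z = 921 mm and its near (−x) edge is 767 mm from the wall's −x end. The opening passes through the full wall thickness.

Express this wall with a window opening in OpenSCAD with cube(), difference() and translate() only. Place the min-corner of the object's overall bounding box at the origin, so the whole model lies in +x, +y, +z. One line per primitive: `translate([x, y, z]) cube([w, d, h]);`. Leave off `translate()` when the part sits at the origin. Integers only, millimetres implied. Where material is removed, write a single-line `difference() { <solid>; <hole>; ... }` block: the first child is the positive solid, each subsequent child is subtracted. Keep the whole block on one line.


difference() { cube([3476, 151, 2819]); translate([767, 0, 921]) cube([1258, 151, 1064]); }


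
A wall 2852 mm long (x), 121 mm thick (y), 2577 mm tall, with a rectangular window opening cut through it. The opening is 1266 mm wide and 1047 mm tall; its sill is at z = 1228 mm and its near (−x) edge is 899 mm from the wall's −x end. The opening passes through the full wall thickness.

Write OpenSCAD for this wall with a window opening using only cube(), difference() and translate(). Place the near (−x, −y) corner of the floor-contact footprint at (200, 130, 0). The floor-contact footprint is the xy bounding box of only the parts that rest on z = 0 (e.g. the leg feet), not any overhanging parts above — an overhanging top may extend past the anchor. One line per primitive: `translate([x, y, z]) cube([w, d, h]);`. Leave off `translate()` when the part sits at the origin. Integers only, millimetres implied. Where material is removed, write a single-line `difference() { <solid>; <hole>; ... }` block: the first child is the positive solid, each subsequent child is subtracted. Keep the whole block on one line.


difference() { translate([200, 130, 0]) cube([2852, 121, 2577]); translate([1099, 130, 1228]) cube([1266, 121, 1047]); }


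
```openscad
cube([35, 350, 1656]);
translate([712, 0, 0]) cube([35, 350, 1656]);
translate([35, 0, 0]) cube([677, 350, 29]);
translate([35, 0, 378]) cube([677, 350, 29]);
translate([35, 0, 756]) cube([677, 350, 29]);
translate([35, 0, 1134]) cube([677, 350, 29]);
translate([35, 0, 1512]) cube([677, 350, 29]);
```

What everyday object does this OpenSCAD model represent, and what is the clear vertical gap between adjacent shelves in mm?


A bookshelf. The clear shelf gap is 349 mm.

Two tall side panels with 5 horizontal boards between them — a bookshelf. The first two shelf undersides are at z = 0 and z = 378; with shelf thickness 29, the clear gap is 378 − 0 − 29 = 349 mm.


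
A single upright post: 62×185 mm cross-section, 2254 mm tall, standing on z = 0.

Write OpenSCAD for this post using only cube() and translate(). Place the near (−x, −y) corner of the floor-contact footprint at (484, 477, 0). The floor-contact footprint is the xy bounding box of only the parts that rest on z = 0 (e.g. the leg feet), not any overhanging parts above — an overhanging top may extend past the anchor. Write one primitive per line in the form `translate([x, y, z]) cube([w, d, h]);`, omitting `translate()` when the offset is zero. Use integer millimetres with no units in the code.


translate([484, 477, 0]) cube([62, 185, 2254]);


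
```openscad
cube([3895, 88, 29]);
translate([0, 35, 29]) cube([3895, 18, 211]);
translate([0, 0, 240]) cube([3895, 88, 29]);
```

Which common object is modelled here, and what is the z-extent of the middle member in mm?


An I-beam. The web height is 211 mm.

Two wide flanges with a thin centred web — an I-beam. Overall 269 mm minus two 29 mm flanges gives a web of 269 − 2·29 = 211 mm.


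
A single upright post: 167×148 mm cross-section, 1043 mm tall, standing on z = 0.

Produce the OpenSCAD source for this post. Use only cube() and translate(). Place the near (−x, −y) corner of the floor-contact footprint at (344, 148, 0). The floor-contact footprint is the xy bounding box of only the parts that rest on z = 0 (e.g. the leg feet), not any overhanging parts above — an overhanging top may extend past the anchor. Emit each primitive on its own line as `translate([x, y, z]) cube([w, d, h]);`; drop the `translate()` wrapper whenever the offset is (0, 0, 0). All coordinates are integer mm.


translate([344, 148, 0]) cube([167, 148, 1043]);


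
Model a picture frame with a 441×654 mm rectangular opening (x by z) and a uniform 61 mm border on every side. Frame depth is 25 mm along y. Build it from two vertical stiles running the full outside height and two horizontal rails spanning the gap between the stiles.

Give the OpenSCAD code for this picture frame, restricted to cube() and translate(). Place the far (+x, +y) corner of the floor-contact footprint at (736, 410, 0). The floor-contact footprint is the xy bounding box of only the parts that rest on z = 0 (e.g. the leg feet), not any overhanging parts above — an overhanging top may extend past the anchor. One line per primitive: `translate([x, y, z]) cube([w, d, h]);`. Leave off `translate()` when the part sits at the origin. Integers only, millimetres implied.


translate([173, 385, 0]) cube([61, 25, 776]);
translate([675, 385, 0]) cube([61, 25, 776]);
translate([234, 385, 0]) cube([441, 25, 61]);
translate([234, 385, 715]) cube([441, 25, 61]);


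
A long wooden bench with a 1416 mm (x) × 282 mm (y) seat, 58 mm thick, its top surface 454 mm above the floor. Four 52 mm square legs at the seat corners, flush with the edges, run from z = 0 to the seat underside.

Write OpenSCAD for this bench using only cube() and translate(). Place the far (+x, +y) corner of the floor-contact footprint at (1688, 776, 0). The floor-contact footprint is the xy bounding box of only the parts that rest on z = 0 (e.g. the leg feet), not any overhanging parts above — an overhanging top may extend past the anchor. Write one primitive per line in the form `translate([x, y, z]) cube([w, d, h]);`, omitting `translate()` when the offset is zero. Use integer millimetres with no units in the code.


translate([272, 494, 396]) cube([1416, 282, 58]);
translate([272, 494, 0]) cube([52, 52, 396]);
translate([272, 724, 0]) cube([52, 52, 396]);
translate([1636, 494, 0]) cube([52, 52, 396]);
translate([1636, 724, 0]) cube([52, 52, 396]);


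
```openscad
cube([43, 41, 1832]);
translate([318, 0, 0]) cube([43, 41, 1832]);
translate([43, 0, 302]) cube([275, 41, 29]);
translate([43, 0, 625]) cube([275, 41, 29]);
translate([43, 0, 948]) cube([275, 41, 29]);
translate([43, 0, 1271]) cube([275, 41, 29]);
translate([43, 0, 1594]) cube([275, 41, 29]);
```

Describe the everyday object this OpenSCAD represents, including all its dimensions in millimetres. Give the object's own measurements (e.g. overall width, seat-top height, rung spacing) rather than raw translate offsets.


A straight ladder. Two 43×41 mm vertical rails, 1832 mm tall, stand 361 mm apart (outside-to-outside) with their front faces coplanar on the −y side. 5 rungs, each 41 mm deep and 29 mm tall, span between the inner faces of the rails, front faces flush with the rails. The lowest rung's underside is at z = 302 mm and rungs are spaced 323 mm apart (underside to underside).


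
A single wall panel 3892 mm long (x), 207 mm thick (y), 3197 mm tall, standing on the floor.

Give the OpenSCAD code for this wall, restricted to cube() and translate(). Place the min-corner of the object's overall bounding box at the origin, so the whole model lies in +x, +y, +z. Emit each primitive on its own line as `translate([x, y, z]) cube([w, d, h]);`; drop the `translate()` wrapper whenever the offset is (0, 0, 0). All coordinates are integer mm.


cube([3892, 207, 3197]);


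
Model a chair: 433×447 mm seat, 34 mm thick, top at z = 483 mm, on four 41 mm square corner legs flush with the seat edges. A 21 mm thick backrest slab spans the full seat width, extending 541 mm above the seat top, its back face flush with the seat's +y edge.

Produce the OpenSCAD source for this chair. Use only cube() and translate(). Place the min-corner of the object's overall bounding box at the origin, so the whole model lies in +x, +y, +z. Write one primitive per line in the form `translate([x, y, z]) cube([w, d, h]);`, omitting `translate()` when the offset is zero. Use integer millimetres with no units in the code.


translate([0, 0, 449]) cube([433, 447, 34]);
cube([41, 41, 449]);
translate([392, 0, 0]) cube([41, 41, 449]);
translate([0, 406, 0]) cube([41, 41, 449]);
translate([392, 406, 0]) cube([41, 41, 449]);
translate([0, 426, 483]) cube([433, 21, 541]);


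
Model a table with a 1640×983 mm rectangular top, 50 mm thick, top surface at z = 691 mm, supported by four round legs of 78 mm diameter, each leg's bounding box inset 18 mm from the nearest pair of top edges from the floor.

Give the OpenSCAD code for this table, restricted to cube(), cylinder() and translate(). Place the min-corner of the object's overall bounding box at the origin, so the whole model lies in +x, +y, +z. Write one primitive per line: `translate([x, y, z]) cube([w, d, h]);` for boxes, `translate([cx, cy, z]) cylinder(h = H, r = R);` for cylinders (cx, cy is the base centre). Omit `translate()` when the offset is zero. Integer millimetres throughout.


// leg_h = 691 - 50 = 641
translate([0, 0, 641]) cube([1640, 983, 50]);
translate([57, 57, 0]) cylinder(h = 641, r = 39);
translate([1583, 57, 0]) cylinder(h = 641, r = 39);
translate([57, 926, 0]) cylinder(h = 641, r = 39);
translate([1583, 926, 0]) cylinder(h = 641, r = 39);


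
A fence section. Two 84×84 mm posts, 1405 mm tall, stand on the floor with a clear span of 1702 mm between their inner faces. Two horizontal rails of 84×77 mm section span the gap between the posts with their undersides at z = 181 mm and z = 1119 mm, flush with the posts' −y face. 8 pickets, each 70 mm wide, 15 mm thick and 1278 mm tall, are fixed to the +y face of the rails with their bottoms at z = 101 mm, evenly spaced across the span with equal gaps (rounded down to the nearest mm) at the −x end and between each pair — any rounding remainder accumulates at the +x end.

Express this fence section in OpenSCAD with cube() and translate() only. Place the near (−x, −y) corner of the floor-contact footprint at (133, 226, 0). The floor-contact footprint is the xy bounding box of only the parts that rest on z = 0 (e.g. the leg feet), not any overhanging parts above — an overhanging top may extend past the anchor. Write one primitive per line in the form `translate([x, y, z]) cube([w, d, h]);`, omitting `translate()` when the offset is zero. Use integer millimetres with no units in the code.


translate([133, 226, 0]) cube([84, 84, 1405]);
translate([1919, 226, 0]) cube([84, 84, 1405]);
translate([217, 226, 181]) cube([1702, 84, 77]);
translate([217, 226, 1119]) cube([1702, 84, 77]);
translate([343, 310, 101]) cube([70, 15, 1278]);
translate([539, 310, 101]) cube([70, 15, 1278]);
translate([735, 310, 101]) cube([70, 15, 1278]);
translate([931, 310, 101]) cube([70, 15, 1278]);
translate([1127, 310, 101]) cube([70, 15, 1278]);
translate([1323, 310, 101]) cube([70, 15, 1278]);
translate([1519, 310, 101]) cube([70, 15, 1278]);
translate([1715, 310, 101]) cube([70, 15, 1278]);


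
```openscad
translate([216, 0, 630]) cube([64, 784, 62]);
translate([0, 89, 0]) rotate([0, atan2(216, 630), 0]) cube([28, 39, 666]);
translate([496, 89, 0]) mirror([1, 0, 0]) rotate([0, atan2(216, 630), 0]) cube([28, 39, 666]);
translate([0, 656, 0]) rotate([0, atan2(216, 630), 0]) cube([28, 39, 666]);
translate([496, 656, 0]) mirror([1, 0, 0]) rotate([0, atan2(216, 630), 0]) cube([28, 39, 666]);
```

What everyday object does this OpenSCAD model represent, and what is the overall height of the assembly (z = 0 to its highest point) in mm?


A sawhorse. The overall height is 692 mm.

A beam across two mirrored pairs of raked legs — a sawhorse. The beam's underside is at z = 630 (matching the legs' vertical rise in atan2(216, 630)) and the beam is 62 mm tall, so its top is at 630 + 62 = 692 mm. The raked legs top out at the beam's underside, so that is the highest point.


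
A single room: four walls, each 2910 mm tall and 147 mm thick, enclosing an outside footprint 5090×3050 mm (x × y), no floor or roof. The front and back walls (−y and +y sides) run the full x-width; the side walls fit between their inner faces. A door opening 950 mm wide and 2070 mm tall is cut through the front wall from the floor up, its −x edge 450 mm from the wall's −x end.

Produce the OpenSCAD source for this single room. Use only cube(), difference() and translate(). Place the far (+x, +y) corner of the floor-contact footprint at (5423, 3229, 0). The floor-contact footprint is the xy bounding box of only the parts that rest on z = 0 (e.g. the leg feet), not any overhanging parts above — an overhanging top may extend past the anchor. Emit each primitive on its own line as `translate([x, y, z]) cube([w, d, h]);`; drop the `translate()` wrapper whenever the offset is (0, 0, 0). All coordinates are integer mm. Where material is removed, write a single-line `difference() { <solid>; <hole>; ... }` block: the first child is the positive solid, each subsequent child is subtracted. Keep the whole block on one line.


difference() { translate([333, 179, 0]) cube([5090, 147, 2910]); translate([783, 179, 0]) cube([950, 147, 2070]); }
translate([333, 3082, 0]) cube([5090, 147, 2910]);
translate([333, 326, 0]) cube([147, 2756, 2910]);
translate([5276, 326, 0]) cube([147, 2756, 2910]);


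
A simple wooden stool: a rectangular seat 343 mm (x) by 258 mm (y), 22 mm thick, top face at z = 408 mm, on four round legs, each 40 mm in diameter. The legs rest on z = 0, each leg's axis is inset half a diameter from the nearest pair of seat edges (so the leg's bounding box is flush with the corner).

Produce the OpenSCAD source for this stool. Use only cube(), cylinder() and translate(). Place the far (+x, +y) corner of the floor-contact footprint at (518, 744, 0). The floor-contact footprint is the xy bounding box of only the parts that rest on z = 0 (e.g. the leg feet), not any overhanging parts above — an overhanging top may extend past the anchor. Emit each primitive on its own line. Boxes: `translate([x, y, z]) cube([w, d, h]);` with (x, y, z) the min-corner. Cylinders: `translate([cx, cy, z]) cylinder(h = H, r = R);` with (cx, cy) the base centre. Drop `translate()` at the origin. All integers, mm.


translate([175, 486, 386]) cube([343, 258, 22]);
translate([195, 506, 0]) cylinder(h = 386, r = 20);
translate([498, 506, 0]) cylinder(h = 386, r = 20);
translate([195, 724, 0]) cylinder(h = 386, r = 20);
translate([498, 724, 0]) cylinder(h = 386, r = 20);


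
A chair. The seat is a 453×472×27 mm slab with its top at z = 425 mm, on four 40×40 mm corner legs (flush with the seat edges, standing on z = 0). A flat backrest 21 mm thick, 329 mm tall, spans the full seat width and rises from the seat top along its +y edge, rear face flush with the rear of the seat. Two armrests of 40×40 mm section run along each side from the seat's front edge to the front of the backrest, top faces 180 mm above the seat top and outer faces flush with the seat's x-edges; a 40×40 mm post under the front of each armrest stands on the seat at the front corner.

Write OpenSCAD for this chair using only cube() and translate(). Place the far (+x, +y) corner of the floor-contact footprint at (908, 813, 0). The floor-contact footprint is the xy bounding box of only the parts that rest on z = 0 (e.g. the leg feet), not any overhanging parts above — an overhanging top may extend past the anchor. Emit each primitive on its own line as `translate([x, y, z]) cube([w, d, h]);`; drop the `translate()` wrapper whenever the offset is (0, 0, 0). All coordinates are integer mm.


// leg_h = 425 - 27 = 398
// arm post h = 180 - 40 = 140
translate([455, 341, 398]) cube([453, 472, 27]);
translate([455, 341, 0]) cube([40, 40, 398]);
translate([868, 341, 0]) cube([40, 40, 398]);
translate([455, 773, 0]) cube([40, 40, 398]);
translate([868, 773, 0]) cube([40, 40, 398]);
translate([455, 792, 425]) cube([453, 21, 329]);
translate([455, 341, 565]) cube([40, 451, 40]);
translate([868, 341, 565]) cube([40, 451, 40]);
translate([455, 341, 425]) cube([40, 40, 140]);
translate([868, 341, 425]) cube([40, 40, 140]);


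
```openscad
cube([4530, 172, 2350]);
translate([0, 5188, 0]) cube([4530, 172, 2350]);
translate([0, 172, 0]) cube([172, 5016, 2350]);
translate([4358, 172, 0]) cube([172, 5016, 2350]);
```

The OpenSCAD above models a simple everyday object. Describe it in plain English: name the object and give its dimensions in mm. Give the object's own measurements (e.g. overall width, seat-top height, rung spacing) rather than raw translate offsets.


The wall frame of a small rectangular building: four walls, each 2350 mm tall and 172 mm thick, enclosing a footprint 4530 mm (x) by 5360 mm (y) outside-to-outside, with no floor or roof. The front and back walls (the −y and +y sides) span the full width; the two side walls fit between them.


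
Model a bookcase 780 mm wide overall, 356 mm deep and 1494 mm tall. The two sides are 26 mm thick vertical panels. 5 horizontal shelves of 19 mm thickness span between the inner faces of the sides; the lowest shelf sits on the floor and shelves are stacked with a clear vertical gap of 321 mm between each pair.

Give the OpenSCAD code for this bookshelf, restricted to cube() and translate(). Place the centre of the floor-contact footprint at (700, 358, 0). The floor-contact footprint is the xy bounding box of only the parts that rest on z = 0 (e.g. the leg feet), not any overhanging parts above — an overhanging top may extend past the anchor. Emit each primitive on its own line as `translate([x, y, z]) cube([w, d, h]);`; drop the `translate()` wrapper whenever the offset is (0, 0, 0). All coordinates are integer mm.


translate([310, 180, 0]) cube([26, 356, 1494]);
translate([1064, 180, 0]) cube([26, 356, 1494]);
translate([336, 180, 0]) cube([728, 356, 19]);
translate([336, 180, 340]) cube([728, 356, 19]);
translate([336, 180, 680]) cube([728, 356, 19]);
translate([336, 180, 1020]) cube([728, 356, 19]);
translate([336, 180, 1360]) cube([728, 356, 19]);


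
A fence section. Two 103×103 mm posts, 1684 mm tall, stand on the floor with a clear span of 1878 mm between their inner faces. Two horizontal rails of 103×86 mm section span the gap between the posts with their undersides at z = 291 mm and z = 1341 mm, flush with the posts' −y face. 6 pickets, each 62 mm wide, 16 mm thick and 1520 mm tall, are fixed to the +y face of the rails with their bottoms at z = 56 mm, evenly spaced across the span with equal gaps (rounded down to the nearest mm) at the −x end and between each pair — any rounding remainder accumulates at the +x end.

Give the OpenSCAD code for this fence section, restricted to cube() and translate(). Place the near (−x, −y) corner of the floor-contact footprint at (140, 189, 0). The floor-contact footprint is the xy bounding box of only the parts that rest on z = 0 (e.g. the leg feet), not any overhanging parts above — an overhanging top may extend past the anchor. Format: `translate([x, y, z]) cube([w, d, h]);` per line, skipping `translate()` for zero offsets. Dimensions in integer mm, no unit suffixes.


translate([140, 189, 0]) cube([103, 103, 1684]);
translate([2121, 189, 0]) cube([103, 103, 1684]);
translate([243, 189, 291]) cube([1878, 103, 86]);
translate([243, 189, 1341]) cube([1878, 103, 86]);
translate([458, 292, 56]) cube([62, 16, 1520]);
translate([735, 292, 56]) cube([62, 16, 1520]);
translate([1012, 292, 56]) cube([62, 16, 1520]);
translate([1289, 292, 56]) cube([62, 16, 1520]);
translate([1566, 292, 56]) cube([62, 16, 1520]);
translate([1843, 292, 56]) cube([62, 16, 1520]);


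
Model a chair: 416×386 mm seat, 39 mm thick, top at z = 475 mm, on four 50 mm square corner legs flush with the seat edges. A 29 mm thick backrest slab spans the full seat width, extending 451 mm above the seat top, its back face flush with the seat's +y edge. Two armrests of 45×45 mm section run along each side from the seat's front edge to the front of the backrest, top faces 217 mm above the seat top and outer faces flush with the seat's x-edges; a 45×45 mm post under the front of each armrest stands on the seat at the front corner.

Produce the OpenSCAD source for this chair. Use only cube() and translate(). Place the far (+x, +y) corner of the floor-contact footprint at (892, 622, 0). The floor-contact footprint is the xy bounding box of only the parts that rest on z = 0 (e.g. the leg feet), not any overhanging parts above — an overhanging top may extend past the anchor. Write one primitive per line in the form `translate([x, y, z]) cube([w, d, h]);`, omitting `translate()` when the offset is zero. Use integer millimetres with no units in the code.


translate([476, 236, 436]) cube([416, 386, 39]);
translate([476, 236, 0]) cube([50, 50, 436]);
translate([842, 236, 0]) cube([50, 50, 436]);
translate([476, 572, 0]) cube([50, 50, 436]);
translate([842, 572, 0]) cube([50, 50, 436]);
translate([476, 593, 475]) cube([416, 29, 451]);
translate([476, 236, 647]) cube([45, 357, 45]);
translate([847, 236, 647]) cube([45, 357, 45]);
translate([476, 236, 475]) cube([45, 45, 172]);
translate([847, 236, 475]) cube([45, 45, 172]);


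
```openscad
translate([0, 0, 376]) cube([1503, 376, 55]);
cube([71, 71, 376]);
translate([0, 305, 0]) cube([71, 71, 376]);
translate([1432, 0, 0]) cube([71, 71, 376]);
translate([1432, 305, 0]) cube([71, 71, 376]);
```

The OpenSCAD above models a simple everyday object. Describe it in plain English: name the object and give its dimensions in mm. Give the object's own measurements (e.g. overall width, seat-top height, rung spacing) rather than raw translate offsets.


A bench: a 1503×376 mm seat slab, 55 mm thick, top at z = 431 mm, on four 71×71 mm square legs flush with the seat corners and standing on z = 0.


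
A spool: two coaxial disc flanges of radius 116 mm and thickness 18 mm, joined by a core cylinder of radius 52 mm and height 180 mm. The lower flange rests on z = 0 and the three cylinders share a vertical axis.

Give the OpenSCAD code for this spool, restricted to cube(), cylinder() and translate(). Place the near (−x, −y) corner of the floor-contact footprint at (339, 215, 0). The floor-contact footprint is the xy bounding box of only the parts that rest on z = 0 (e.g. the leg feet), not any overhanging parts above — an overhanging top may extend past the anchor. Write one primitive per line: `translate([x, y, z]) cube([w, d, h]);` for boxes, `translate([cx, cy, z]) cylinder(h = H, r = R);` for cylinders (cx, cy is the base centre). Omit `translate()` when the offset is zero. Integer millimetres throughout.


translate([455, 331, 0]) cylinder(h = 18, r = 116);
translate([455, 331, 18]) cylinder(h = 180, r = 52);
translate([455, 331, 198]) cylinder(h = 18, r = 116);


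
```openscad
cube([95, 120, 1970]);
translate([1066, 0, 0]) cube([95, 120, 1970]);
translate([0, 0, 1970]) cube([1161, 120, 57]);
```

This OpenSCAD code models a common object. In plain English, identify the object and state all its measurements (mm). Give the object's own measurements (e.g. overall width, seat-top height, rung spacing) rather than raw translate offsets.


A door frame. The clear opening is 971 mm wide and 1970 mm high. Two 95 mm wide jambs, 120 mm deep, stand either side of the opening from the floor to the top of the opening. A 57 mm thick head sits across the top of both jambs, spanning the full outside width of the frame.


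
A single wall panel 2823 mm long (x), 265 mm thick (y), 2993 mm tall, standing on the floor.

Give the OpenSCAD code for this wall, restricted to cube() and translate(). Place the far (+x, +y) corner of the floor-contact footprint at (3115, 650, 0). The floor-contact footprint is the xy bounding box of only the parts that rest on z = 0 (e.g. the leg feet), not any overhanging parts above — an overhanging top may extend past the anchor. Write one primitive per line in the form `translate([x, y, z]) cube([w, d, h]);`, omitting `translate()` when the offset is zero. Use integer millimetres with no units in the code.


translate([292, 385, 0]) cube([2823, 265, 2993]);


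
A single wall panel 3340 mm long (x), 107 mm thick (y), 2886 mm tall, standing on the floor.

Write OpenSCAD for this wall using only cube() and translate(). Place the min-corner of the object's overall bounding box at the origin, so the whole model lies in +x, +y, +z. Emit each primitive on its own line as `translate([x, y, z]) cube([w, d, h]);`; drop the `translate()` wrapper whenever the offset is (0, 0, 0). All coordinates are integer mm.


cube([3340, 107, 2886]);


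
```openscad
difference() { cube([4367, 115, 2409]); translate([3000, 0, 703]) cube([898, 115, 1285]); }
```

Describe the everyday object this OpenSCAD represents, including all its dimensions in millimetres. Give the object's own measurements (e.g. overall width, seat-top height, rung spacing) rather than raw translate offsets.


A wall 4367 mm long (x), 115 mm thick (y), 2409 mm tall, with a rectangular window opening cut through it. The opening is 898 mm wide and 1285 mm tall; its sill is at z = 703 mm and its near (−x) edge is 3000 mm from the wall's −x end. The opening passes through the full wall thickness.


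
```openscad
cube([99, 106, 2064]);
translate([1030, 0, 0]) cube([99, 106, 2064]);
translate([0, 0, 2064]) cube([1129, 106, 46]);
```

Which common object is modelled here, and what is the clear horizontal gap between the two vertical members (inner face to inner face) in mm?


A door frame. The clear opening width is 931 mm.

Two 2064 mm tall posts with a header on top — a door frame. The left jamb is 99 mm wide at x = 0; the right jamb starts at x = 1030. The clear opening is 1030 − 99 = 931 mm.


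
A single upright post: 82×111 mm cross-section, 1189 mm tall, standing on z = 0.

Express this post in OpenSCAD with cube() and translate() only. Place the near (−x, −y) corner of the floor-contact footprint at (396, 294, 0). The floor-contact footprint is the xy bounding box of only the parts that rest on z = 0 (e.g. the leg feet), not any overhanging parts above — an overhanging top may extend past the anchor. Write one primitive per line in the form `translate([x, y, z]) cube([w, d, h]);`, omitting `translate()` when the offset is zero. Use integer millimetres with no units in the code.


translate([396, 294, 0]) cube([82, 111, 1189]);


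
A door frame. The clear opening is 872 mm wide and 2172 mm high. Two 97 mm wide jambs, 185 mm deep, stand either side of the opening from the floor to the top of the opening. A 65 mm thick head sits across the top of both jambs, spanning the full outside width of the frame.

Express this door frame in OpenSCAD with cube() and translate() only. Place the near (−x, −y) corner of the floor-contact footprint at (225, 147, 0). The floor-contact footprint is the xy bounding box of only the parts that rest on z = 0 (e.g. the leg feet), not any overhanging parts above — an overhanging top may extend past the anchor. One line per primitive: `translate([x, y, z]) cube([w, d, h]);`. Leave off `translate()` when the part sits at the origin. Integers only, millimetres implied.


translate([225, 147, 0]) cube([97, 185, 2172]);
translate([1194, 147, 0]) cube([97, 185, 2172]);
translate([225, 147, 2172]) cube([1066, 185, 65]);


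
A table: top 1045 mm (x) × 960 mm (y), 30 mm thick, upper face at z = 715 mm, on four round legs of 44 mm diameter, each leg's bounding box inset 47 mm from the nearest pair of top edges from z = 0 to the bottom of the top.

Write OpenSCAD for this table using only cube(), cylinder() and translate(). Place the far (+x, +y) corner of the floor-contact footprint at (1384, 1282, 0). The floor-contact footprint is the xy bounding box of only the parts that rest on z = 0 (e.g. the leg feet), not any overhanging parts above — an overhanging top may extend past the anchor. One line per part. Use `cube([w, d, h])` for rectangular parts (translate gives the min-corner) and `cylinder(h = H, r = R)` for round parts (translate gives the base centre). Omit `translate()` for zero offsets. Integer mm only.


translate([386, 369, 685]) cube([1045, 960, 30]);
translate([455, 438, 0]) cylinder(h = 685, r = 22);
translate([1362, 438, 0]) cylinder(h = 685, r = 22);
translate([455, 1260, 0]) cylinder(h = 685, r = 22);
translate([1362, 1260, 0]) cylinder(h = 685, r = 22);


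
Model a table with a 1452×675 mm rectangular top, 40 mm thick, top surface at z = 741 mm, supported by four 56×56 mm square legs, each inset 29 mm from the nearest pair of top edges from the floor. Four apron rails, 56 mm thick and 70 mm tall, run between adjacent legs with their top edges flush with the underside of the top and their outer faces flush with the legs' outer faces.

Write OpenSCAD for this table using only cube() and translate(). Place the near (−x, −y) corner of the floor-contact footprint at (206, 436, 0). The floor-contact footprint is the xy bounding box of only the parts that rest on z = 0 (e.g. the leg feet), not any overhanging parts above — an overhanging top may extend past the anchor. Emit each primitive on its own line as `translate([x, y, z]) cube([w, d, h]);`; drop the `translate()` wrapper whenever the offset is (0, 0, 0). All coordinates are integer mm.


translate([177, 407, 701]) cube([1452, 675, 40]);
translate([206, 436, 0]) cube([56, 56, 701]);
translate([1544, 436, 0]) cube([56, 56, 701]);
translate([206, 997, 0]) cube([56, 56, 701]);
translate([1544, 997, 0]) cube([56, 56, 701]);
translate([262, 436, 631]) cube([1282, 56, 70]);
translate([262, 997, 631]) cube([1282, 56, 70]);
translate([206, 492, 631]) cube([56, 505, 70]);
translate([1544, 492, 631]) cube([56, 505, 70]);


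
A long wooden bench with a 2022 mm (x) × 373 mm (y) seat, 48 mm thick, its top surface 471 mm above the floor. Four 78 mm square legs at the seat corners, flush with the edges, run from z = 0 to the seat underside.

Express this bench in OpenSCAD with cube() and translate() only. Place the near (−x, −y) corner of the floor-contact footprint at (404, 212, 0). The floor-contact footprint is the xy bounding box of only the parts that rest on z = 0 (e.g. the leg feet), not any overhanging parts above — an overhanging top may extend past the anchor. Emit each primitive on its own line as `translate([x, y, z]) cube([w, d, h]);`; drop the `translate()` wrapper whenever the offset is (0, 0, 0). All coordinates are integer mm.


// leg_h = 471 − 48 = 423
translate([404, 212, 423]) cube([2022, 373, 48]);
translate([404, 212, 0]) cube([78, 78, 423]);
translate([404, 507, 0]) cube([78, 78, 423]);
translate([2348, 212, 0]) cube([78, 78, 423]);
translate([2348, 507, 0]) cube([78, 78, 423]);


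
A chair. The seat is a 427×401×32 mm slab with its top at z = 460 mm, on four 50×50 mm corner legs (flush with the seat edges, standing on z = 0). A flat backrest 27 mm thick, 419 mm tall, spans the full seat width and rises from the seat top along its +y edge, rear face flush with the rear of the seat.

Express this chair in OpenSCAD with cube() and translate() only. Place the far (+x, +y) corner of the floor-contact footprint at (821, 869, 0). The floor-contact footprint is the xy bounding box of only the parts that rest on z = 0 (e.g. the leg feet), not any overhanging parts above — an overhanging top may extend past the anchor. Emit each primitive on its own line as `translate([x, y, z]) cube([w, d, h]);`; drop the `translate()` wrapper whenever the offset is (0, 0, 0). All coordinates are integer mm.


translate([394, 468, 428]) cube([427, 401, 32]);
translate([394, 468, 0]) cube([50, 50, 428]);
translate([771, 468, 0]) cube([50, 50, 428]);
translate([394, 819, 0]) cube([50, 50, 428]);
translate([771, 819, 0]) cube([50, 50, 428]);
translate([394, 842, 460]) cube([427, 27, 419]);


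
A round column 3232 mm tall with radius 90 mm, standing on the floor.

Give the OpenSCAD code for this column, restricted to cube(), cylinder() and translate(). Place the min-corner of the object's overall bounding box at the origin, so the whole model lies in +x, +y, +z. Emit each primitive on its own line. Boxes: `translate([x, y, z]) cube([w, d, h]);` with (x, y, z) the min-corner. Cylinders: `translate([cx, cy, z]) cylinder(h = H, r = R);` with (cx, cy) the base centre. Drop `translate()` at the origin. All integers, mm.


translate([90, 90, 0]) cylinder(h = 3232, r = 90);
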